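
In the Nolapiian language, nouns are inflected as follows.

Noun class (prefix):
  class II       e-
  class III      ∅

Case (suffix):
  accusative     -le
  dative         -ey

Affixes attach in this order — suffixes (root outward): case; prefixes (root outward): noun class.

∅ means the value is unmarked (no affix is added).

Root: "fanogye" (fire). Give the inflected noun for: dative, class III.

fanogyeey

noun class = class III: zero marking, form stays fanogye.
Attach case dative -ey → fanogyeey.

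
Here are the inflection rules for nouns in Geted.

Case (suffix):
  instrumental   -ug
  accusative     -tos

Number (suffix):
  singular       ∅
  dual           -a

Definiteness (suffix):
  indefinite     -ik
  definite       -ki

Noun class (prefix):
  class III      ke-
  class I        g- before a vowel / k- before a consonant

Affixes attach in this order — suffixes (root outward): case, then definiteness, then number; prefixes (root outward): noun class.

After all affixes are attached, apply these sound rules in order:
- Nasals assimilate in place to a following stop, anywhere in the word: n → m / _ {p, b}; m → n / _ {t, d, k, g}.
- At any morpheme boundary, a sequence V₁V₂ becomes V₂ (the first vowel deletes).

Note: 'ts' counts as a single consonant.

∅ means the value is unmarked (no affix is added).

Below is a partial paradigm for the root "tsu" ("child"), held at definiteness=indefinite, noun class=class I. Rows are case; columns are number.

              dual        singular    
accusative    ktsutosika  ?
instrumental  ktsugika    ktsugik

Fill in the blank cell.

Attach case accusative -tos → tsutos.
Attach definiteness indefinite -ik → tsutosik.
Attach noun class class I k- (before consonant 'ts') → ktsutosik.
number = singular: zero marking, form stays ktsutosik.
Nasal assimilation: no change.
Vowel deletion: no change.

ktsutosik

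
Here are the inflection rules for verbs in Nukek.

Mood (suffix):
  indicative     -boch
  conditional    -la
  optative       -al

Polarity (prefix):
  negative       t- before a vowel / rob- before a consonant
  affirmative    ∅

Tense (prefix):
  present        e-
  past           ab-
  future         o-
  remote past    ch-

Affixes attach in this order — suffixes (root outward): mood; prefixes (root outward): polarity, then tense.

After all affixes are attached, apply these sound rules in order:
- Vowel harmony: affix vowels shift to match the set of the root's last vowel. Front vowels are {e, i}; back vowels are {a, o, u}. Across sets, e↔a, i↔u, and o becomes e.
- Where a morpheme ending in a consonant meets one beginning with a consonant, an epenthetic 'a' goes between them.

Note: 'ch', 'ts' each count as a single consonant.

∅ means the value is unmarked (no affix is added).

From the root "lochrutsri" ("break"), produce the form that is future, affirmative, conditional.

Attach mood conditional -la → lochrutsrila.
polarity = affirmative: zero marking, form stays lochrutsrila.
Attach tense future o- → olochrutsrila.
Apply vowel harmony: olochrutsrila → elochrutsrile.
Epenthesis: no change.

elochrutsrile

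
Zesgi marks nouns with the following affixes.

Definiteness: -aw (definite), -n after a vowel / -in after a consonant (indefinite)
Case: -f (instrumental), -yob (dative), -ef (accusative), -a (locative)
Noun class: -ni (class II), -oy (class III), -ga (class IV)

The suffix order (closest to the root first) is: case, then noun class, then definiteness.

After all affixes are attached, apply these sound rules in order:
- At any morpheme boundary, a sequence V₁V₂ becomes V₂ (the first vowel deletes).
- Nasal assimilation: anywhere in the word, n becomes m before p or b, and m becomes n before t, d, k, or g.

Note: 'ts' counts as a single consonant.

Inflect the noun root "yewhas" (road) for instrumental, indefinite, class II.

yewhasfnin

Attach case instrumental -f → yewhasf.
Attach noun class class II -ni → yewhasfni.
Attach definiteness indefinite -n (after vowel 'i') → yewhasfnin.
Vowel deletion: no change.
Nasal assimilation: no change.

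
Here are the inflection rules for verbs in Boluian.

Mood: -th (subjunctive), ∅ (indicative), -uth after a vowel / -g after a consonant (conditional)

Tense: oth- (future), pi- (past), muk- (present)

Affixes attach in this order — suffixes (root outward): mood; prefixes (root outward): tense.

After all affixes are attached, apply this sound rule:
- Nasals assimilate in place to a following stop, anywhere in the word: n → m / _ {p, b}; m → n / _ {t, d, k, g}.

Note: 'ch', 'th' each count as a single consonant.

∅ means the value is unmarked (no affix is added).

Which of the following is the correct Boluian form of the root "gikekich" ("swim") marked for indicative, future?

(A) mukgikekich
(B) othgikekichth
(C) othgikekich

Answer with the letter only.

C

mood = indicative: zero marking, form stays gikekich.
Attach tense future oth- → othgikekich.
Nasal assimilation: no change.
So the correct form is othgikekich, option (C).
(B) othgikekichth is wrong: it uses subjunctive instead of indicative for mood.
(A) mukgikekich is wrong: it uses present instead of future for tense.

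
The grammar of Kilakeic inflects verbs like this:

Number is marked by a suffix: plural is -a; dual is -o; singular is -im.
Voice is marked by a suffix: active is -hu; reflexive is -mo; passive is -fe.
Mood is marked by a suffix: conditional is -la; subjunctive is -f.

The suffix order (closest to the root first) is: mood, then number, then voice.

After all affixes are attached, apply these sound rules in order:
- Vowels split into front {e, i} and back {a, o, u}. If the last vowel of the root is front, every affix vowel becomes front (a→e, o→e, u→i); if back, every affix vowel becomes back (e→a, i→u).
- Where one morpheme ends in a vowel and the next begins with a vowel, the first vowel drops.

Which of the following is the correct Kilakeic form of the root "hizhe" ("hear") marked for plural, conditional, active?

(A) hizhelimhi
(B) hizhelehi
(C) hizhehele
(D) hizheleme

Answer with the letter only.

Attach mood conditional -la → hizhela.
Attach number plural -a → hizhelaa.
Attach voice active -hu → hizhelaahu.
Apply vowel harmony: hizhelaahu → hizheleehi.
Apply vowel deletion: hizheleehi → hizhelehi.
So the correct form is hizhelehi, option (B).
(D) hizheleme is wrong: it uses reflexive instead of active for voice.
(A) hizhelimhi is wrong: it uses singular instead of plural for number.
(C) hizhehele is wrong: it has the affixes in the wrong order.

B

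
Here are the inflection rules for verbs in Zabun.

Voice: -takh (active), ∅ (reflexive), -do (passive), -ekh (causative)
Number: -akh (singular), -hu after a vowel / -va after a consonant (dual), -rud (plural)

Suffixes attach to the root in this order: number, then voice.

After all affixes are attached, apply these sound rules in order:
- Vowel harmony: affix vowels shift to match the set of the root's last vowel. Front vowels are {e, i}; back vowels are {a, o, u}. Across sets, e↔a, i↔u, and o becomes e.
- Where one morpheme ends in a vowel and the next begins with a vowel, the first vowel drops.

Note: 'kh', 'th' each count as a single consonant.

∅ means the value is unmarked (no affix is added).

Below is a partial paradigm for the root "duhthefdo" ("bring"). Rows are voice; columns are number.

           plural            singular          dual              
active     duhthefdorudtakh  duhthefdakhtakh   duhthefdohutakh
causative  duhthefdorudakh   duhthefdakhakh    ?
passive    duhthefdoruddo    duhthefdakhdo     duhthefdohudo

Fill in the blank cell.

Attach number dual -hu (after vowel 'o') → duhthefdohu.
Attach voice causative -ekh → duhthefdohuekh.
Apply vowel harmony: duhthefdohuekh → duhthefdohuakh.
Apply vowel deletion: duhthefdohuakh → duhthefdohakh.

duhthefdohakh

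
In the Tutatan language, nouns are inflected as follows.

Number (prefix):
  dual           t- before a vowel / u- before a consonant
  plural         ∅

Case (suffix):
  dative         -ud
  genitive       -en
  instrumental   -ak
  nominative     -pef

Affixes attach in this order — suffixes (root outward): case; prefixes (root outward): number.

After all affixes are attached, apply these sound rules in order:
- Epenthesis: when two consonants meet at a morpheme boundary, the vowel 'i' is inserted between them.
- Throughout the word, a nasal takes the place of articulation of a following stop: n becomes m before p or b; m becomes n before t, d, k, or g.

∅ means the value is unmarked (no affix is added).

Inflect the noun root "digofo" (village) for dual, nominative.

udigofopef

Attach case nominative -pef → digofopef.
Attach number dual u- (before consonant 'd') → udigofopef.
Epenthesis: no change.
Nasal assimilation: no change.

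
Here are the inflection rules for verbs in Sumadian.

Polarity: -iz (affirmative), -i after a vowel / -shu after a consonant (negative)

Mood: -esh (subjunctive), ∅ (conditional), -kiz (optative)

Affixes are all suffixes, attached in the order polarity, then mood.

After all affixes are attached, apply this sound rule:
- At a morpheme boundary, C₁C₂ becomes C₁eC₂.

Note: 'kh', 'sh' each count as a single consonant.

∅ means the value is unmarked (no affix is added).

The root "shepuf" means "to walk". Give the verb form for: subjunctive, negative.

Attach polarity negative -shu (after consonant 'f') → shepufshu.
Attach mood subjunctive -esh → shepufshuesh.
Apply epenthesis: shepufshuesh → shepufeshuesh.

shepufeshuesh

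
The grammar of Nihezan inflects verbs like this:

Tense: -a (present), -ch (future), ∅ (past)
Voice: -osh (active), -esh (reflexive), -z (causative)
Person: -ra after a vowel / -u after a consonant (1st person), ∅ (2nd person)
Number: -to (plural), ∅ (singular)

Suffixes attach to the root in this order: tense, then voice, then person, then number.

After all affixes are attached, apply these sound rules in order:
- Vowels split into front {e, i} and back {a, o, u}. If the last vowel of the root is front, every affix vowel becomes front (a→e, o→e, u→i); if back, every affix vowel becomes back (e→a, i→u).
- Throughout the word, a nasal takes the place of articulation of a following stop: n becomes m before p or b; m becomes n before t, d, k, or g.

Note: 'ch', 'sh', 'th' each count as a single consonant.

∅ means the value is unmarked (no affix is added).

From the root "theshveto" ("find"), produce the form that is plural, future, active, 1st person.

Attach tense future -ch → theshvetoch.
Attach voice active -osh → theshvetochosh.
Attach person 1st person -u (after consonant 'sh') → theshvetochoshu.
Attach number plural -to → theshvetochoshuto.
Vowel harmony: no change.
Nasal assimilation: no change.

theshvetochoshuto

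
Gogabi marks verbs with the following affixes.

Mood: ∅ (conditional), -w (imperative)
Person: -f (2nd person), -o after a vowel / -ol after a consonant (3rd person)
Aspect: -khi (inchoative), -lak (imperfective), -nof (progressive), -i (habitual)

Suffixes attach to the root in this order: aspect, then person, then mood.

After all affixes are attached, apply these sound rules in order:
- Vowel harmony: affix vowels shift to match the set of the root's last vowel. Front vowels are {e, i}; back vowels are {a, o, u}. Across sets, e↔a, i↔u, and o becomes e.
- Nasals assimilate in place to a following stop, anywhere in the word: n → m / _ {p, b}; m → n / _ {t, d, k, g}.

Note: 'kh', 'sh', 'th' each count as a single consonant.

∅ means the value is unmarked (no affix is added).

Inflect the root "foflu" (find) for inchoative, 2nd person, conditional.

foflukhuf

Attach aspect inchoative -khi → foflukhi.
Attach person 2nd person -f → foflukhif.
mood = conditional: zero marking, form stays foflukhif.
Apply vowel harmony: foflukhif → foflukhuf.
Nasal assimilation: no change.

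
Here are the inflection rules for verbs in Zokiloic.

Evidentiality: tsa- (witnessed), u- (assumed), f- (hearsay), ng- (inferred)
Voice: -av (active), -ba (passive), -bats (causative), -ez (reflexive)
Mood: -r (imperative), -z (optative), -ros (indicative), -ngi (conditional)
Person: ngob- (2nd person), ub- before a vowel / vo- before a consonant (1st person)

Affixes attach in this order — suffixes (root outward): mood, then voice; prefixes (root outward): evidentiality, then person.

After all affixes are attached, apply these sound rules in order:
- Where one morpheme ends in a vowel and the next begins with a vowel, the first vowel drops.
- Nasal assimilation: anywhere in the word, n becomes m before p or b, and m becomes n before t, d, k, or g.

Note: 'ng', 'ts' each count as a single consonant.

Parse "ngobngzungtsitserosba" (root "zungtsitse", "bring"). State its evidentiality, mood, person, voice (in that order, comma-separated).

inferred, indicative, 2nd person, passive

Segment: ngob-ng-zungtsitse-ros-ba.
evidentiality: ng- → inferred.
mood: -ros → indicative.
person: ngob- → 2nd person.
voice: -ba → passive.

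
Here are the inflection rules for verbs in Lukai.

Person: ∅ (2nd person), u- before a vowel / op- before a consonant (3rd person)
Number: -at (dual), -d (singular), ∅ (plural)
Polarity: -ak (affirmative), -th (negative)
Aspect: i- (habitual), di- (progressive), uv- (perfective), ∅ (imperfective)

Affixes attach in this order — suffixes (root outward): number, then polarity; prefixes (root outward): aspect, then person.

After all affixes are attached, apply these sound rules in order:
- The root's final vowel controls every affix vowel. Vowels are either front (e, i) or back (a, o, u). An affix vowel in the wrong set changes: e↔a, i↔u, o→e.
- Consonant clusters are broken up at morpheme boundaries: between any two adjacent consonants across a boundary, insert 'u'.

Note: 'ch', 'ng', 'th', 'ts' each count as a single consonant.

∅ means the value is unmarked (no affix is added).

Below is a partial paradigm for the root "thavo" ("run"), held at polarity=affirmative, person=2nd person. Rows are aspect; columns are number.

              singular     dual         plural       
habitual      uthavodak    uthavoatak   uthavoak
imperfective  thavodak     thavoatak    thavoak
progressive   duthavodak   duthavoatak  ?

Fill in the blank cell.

Attach aspect progressive di- → dithavo.
number = plural: zero marking, form stays dithavo.
Attach polarity affirmative -ak → dithavoak.
person = 2nd person: zero marking, form stays dithavoak.
Apply vowel harmony: dithavoak → duthavoak.
Epenthesis: no change.

duthavoak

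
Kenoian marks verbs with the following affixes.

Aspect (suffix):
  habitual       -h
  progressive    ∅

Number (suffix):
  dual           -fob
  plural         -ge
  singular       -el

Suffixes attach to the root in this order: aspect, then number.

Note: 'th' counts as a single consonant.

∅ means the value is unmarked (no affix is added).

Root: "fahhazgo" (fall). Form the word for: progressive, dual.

aspect = progressive: zero marking, form stays fahhazgo.
Attach number dual -fob → fahhazgofob.

fahhazgofob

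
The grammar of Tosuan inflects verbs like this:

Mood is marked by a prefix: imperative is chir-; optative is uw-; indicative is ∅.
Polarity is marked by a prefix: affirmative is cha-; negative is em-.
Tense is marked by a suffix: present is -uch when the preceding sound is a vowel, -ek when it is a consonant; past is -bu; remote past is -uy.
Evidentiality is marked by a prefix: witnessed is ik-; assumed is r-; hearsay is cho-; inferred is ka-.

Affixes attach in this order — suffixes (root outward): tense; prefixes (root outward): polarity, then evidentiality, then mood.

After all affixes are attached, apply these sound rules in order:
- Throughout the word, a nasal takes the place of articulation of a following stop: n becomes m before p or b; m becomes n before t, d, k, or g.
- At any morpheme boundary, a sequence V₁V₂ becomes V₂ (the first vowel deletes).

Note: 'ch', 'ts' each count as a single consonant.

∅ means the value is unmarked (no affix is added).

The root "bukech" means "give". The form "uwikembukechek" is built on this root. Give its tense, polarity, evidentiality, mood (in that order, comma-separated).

present, negative, witnessed, optative

Segment: uw-ik-em-bukech-ek.
tense: -uch/ek → present.
polarity: em- → negative.
evidentiality: ik- → witnessed.
mood: uw- → optative.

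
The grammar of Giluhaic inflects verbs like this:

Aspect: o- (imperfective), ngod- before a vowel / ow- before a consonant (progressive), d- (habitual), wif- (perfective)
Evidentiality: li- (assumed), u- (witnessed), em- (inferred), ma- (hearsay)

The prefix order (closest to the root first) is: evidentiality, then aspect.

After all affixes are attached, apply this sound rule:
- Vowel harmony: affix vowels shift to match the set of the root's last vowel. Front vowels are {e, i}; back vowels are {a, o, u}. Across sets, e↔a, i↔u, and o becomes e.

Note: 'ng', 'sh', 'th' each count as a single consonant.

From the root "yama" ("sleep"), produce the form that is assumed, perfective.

wufluyama

Attach evidentiality assumed li- → liyama.
Attach aspect perfective wif- → wifliyama.
Apply vowel harmony: wifliyama → wufluyama.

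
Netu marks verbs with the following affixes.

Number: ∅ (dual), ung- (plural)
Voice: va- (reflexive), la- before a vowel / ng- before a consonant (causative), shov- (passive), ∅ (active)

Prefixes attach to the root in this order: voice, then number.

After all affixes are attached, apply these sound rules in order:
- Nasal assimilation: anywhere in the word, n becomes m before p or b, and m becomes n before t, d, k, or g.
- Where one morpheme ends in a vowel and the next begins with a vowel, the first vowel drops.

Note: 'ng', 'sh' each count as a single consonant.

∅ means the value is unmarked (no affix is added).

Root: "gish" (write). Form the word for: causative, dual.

Attach voice causative ng- (before consonant 'g') → nggish.
number = dual: zero marking, form stays nggish.
Nasal assimilation: no change.
Vowel deletion: no change.

nggish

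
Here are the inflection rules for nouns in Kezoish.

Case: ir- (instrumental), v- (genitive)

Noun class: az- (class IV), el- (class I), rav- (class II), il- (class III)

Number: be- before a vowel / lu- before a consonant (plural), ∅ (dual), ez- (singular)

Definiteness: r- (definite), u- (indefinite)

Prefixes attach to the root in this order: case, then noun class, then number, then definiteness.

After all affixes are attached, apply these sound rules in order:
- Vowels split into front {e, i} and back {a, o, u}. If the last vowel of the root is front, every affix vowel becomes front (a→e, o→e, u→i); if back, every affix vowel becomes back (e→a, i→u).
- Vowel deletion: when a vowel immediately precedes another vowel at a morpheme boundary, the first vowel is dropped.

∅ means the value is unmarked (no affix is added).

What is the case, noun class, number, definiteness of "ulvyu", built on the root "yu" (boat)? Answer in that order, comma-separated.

genitive, class III, dual, indefinite

Segment: u-il-v-yu.
case: v- → genitive.
noun class: il- → class III.
number: ∅ → dual.
definiteness: u- → indefinite.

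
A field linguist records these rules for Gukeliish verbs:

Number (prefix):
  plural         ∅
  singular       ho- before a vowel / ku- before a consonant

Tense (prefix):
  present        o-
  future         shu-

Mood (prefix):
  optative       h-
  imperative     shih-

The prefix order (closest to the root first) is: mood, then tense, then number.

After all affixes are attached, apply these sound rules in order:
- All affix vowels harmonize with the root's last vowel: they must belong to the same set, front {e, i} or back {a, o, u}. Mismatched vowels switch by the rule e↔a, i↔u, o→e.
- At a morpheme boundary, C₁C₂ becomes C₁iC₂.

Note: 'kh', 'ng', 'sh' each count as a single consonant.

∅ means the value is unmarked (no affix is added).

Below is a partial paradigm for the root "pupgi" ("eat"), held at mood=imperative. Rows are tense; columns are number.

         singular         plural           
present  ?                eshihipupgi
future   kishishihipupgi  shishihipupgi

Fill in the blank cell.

heeshihipupgi

Attach mood imperative shih- → shihpupgi.
Attach tense present o- → oshihpupgi.
Attach number singular ho- (before vowel 'o') → hooshihpupgi.
Apply vowel harmony: hooshihpupgi → heeshihpupgi.
Apply epenthesis: heeshihpupgi → heeshihipupgi.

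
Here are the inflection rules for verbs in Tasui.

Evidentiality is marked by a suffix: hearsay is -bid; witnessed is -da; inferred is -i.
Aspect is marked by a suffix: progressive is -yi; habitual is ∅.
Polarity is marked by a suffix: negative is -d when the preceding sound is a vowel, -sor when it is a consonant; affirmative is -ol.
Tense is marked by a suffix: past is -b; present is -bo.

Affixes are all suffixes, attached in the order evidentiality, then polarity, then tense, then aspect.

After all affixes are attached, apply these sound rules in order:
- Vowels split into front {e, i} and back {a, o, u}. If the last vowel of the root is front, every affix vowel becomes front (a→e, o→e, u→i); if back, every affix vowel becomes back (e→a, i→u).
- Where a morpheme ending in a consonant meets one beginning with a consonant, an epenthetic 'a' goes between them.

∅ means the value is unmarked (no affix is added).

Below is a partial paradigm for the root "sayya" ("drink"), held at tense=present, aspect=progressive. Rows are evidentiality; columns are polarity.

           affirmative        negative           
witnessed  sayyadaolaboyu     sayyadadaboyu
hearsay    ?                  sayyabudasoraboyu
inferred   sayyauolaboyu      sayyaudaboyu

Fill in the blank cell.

Attach evidentiality hearsay -bid → sayyabid.
Attach polarity affirmative -ol → sayyabidol.
Attach tense present -bo → sayyabidolbo.
Attach aspect progressive -yi → sayyabidolboyi.
Apply vowel harmony: sayyabidolboyi → sayyabudolboyu.
Apply epenthesis: sayyabudolboyu → sayyabudolaboyu.

sayyabudolaboyu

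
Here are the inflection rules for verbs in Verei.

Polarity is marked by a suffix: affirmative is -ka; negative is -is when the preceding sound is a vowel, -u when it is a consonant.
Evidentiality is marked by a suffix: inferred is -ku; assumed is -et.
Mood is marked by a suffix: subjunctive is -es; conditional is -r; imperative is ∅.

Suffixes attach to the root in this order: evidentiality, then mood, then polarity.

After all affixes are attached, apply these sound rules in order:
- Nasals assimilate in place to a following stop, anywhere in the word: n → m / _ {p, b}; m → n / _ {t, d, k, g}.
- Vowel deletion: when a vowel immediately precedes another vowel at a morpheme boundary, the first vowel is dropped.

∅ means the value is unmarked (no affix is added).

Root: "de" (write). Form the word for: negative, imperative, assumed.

detu

Attach evidentiality assumed -et → deet.
mood = imperative: zero marking, form stays deet.
Attach polarity negative -u (after consonant 't') → deetu.
Nasal assimilation: no change.
Apply vowel deletion: deetu → detu.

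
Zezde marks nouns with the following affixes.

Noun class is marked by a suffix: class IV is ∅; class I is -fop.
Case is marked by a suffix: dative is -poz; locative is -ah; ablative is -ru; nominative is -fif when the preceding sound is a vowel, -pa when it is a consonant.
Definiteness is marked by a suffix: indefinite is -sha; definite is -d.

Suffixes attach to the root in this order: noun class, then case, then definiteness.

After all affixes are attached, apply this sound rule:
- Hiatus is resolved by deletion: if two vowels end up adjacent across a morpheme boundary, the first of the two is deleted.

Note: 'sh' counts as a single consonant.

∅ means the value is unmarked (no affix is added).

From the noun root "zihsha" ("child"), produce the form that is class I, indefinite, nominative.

zihshafoppasha

Attach noun class class I -fop → zihshafop.
Attach case nominative -pa (after consonant 'p') → zihshafoppa.
Attach definiteness indefinite -sha → zihshafoppasha.
Vowel deletion: no change.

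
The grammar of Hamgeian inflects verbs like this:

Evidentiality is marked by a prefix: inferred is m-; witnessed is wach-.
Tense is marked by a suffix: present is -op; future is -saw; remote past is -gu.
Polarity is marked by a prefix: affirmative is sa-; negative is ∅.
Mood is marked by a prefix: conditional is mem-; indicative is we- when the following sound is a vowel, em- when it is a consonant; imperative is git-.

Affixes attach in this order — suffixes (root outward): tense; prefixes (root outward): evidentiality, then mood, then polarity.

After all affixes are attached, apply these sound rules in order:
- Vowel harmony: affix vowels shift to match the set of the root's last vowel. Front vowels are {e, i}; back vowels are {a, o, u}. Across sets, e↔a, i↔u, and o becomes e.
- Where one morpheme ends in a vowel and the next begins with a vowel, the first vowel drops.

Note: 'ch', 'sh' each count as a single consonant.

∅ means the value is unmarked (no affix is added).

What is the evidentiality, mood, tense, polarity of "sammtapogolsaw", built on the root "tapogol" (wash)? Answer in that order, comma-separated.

Segment: sa-em-m-tapogol-saw.
evidentiality: m- → inferred.
mood: we/em- → indicative.
tense: -saw → future.
polarity: sa- → affirmative.

inferred, indicative, future, affirmative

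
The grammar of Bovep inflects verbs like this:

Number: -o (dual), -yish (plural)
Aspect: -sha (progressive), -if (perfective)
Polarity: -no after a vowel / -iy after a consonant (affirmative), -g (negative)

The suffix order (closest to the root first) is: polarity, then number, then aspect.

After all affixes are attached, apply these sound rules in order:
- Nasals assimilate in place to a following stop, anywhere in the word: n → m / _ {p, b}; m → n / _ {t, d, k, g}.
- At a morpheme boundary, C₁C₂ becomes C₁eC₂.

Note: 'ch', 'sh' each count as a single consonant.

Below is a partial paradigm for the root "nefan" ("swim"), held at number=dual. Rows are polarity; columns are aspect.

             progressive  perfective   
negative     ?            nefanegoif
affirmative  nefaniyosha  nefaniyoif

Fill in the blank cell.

Attach polarity negative -g → nefang.
Attach number dual -o → nefango.
Attach aspect progressive -sha → nefangosha.
Nasal assimilation: no change.
Apply epenthesis: nefangosha → nefanegosha.

nefanegosha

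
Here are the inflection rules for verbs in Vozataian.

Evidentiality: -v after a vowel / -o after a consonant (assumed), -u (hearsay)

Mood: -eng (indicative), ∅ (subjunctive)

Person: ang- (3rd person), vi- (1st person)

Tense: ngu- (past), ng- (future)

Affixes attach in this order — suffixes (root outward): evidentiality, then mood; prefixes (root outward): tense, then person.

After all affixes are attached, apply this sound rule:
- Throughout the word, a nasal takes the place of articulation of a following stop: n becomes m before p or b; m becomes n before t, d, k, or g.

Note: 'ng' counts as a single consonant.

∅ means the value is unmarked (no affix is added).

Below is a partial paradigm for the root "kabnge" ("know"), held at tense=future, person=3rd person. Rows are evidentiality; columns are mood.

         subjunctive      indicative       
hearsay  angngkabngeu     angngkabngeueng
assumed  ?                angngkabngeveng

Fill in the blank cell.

angngkabngev

Attach evidentiality assumed -v (after vowel 'e') → kabngev.
mood = subjunctive: zero marking, form stays kabngev.
Attach tense future ng- → ngkabngev.
Attach person 3rd person ang- → angngkabngev.
Nasal assimilation: no change.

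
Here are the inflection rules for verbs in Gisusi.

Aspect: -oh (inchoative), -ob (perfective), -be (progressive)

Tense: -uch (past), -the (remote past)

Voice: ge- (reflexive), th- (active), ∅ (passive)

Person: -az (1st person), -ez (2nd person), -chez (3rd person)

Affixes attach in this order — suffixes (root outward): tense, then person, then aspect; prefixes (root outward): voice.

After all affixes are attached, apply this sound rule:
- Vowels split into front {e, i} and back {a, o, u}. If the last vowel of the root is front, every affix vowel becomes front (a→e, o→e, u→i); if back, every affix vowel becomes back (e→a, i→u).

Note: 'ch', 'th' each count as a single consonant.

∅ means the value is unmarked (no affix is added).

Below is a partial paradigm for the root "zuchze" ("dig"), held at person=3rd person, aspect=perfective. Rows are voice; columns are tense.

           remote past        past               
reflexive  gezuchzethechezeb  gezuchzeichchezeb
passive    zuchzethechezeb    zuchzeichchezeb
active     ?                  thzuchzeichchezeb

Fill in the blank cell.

Attach tense remote past -the → zuchzethe.
Attach person 3rd person -chez → zuchzethechez.
Attach voice active th- → thzuchzethechez.
Attach aspect perfective -ob → thzuchzethechezob.
Apply vowel harmony: thzuchzethechezob → thzuchzethechezeb.

thzuchzethechezeb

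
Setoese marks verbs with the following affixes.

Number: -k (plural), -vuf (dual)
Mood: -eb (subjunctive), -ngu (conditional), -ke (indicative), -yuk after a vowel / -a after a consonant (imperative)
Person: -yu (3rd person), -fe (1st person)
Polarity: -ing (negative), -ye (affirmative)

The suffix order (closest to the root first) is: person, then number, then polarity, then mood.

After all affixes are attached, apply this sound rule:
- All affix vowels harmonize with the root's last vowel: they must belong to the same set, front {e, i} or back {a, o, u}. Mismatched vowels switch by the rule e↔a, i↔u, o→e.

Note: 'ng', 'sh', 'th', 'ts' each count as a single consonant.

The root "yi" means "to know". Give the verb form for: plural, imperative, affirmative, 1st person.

yifekyeyik

Attach person 1st person -fe → yife.
Attach number plural -k → yifek.
Attach polarity affirmative -ye → yifekye.
Attach mood imperative -yuk (after vowel 'e') → yifekyeyuk.
Apply vowel harmony: yifekyeyuk → yifekyeyik.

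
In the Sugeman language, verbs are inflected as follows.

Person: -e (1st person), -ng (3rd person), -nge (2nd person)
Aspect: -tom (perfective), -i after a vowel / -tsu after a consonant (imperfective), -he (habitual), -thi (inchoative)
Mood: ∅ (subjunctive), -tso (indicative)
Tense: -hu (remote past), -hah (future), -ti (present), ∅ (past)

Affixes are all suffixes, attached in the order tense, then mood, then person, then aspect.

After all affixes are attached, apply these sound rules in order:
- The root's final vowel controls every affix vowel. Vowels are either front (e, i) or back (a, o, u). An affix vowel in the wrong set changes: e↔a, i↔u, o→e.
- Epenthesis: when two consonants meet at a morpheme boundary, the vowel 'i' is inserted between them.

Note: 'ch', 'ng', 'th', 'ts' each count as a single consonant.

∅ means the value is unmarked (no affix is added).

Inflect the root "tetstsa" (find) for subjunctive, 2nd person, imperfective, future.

tetstsahahingau

Attach tense future -hah → tetstsahah.
mood = subjunctive: zero marking, form stays tetstsahah.
Attach person 2nd person -nge → tetstsahahnge.
Attach aspect imperfective -i (after vowel 'e') → tetstsahahngei.
Apply vowel harmony: tetstsahahngei → tetstsahahngau.
Apply epenthesis: tetstsahahngau → tetstsahahingau.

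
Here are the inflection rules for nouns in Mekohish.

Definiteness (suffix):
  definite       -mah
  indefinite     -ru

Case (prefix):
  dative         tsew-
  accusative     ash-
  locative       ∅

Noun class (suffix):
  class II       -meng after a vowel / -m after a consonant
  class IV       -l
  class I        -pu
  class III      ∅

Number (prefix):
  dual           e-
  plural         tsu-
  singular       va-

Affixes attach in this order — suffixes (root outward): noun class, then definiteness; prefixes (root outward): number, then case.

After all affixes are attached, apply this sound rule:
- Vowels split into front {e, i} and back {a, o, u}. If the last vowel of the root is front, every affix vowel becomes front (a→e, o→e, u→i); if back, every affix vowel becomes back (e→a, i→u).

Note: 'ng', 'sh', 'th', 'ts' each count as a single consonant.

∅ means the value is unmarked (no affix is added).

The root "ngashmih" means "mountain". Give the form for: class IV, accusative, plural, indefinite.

eshtsingashmihlri

Attach number plural tsu- → tsungashmih.
Attach noun class class IV -l → tsungashmihl.
Attach definiteness indefinite -ru → tsungashmihlru.
Attach case accusative ash- → ashtsungashmihlru.
Apply vowel harmony: ashtsungashmihlru → eshtsingashmihlri.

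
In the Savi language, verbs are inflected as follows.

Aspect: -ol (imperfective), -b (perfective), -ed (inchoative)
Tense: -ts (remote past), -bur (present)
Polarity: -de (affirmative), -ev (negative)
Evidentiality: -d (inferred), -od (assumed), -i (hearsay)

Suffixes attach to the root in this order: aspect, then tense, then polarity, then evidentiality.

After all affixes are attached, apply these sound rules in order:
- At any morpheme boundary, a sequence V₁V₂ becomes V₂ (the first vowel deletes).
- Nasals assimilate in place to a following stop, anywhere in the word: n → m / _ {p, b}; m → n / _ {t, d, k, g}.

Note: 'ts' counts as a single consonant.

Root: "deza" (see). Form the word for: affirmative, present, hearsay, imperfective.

Attach aspect imperfective -ol → dezaol.
Attach tense present -bur → dezaolbur.
Attach polarity affirmative -de → dezaolburde.
Attach evidentiality hearsay -i → dezaolburdei.
Apply vowel deletion: dezaolburdei → dezolburdi.
Nasal assimilation: no change.

dezolburdi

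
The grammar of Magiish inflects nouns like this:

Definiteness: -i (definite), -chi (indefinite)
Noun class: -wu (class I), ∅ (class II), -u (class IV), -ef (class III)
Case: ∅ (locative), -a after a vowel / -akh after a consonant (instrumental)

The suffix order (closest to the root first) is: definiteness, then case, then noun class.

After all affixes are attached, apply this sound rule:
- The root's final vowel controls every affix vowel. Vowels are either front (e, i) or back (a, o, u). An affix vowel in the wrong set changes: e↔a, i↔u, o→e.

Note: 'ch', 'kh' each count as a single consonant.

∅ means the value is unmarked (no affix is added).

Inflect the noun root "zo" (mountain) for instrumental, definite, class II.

zoua

Attach definiteness definite -i → zoi.
Attach case instrumental -a (after vowel 'i') → zoia.
noun class = class II: zero marking, form stays zoia.
Apply vowel harmony: zoia → zoua.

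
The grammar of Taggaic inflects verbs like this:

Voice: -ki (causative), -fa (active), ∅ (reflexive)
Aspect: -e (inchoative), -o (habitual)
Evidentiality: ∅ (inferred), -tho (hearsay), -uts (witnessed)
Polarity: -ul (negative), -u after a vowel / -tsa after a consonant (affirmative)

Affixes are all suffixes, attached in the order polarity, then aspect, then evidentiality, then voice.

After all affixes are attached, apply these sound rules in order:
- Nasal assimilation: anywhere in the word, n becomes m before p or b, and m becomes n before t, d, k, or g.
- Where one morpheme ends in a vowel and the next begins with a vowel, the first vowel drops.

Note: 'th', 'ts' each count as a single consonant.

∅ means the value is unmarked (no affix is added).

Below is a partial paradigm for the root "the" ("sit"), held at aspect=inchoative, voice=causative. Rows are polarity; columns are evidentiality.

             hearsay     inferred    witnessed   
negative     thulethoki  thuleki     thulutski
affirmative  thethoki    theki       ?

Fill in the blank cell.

Attach polarity affirmative -u (after vowel 'e') → theu.
Attach aspect inchoative -e → theue.
Attach evidentiality witnessed -uts → theueuts.
Attach voice causative -ki → theueutski.
Nasal assimilation: no change.
Apply vowel deletion: theueutski → thutski.

thutski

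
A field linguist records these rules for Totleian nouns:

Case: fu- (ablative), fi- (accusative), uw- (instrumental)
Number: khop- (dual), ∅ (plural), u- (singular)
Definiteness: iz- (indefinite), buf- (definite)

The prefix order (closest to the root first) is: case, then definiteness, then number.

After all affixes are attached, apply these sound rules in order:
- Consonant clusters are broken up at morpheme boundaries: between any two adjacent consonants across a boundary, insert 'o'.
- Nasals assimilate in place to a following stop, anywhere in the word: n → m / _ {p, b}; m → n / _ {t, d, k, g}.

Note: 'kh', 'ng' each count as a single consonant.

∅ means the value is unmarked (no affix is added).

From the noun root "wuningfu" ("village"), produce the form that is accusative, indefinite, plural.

Attach case accusative fi- → fiwuningfu.
Attach definiteness indefinite iz- → izfiwuningfu.
number = plural: zero marking, form stays izfiwuningfu.
Apply epenthesis: izfiwuningfu → izofiwuningfu.
Nasal assimilation: no change.

izofiwuningfu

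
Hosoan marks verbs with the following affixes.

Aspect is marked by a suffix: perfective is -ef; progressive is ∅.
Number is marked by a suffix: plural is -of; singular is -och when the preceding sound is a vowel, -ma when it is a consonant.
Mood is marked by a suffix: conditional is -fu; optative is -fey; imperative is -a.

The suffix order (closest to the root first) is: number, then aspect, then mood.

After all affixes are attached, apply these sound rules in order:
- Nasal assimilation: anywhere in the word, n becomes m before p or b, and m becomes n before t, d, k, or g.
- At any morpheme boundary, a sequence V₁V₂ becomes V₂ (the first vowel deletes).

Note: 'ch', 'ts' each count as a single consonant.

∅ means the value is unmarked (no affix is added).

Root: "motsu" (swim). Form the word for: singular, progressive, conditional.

Attach number singular -och (after vowel 'u') → motsuoch.
aspect = progressive: zero marking, form stays motsuoch.
Attach mood conditional -fu → motsuochfu.
Nasal assimilation: no change.
Apply vowel deletion: motsuochfu → motsochfu.

motsochfu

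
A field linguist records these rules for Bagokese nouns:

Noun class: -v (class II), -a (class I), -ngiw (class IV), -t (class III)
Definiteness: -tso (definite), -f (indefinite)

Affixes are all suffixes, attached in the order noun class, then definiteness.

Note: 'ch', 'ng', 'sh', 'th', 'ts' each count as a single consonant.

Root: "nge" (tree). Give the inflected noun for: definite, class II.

Attach noun class class II -v → ngev.
Attach definiteness definite -tso → ngevtso.

ngevtso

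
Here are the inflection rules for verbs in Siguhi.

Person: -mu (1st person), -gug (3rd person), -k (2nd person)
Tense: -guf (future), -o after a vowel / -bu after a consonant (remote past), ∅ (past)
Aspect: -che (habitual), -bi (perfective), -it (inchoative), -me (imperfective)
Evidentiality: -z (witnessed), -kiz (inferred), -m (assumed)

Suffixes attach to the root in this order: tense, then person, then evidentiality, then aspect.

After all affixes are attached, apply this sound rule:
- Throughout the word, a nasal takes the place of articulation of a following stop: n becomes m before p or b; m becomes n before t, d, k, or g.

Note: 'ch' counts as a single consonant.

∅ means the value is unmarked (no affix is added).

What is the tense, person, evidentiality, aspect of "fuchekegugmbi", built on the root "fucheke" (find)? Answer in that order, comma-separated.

past, 3rd person, assumed, perfective

Segment: fucheke-gug-m-bi.
tense: ∅ → past.
person: -gug → 3rd person.
evidentiality: -m → assumed.
aspect: -bi → perfective.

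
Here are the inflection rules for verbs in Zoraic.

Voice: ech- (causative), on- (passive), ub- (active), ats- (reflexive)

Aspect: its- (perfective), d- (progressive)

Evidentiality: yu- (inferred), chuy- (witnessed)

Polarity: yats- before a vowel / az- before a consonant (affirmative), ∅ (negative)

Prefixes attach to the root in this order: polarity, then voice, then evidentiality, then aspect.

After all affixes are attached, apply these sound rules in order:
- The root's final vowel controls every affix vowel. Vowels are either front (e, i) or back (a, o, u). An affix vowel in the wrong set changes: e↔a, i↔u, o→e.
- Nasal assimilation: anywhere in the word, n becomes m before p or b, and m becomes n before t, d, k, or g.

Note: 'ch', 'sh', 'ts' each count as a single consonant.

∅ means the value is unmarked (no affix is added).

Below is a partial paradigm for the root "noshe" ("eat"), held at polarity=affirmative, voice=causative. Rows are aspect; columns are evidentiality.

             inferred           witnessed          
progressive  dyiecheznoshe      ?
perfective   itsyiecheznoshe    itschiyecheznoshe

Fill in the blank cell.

Attach polarity affirmative az- (before consonant 'n') → aznoshe.
Attach voice causative ech- → echaznoshe.
Attach evidentiality witnessed chuy- → chuyechaznoshe.
Attach aspect progressive d- → dchuyechaznoshe.
Apply vowel harmony: dchuyechaznoshe → dchiyecheznoshe.
Nasal assimilation: no change.

dchiyecheznoshe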